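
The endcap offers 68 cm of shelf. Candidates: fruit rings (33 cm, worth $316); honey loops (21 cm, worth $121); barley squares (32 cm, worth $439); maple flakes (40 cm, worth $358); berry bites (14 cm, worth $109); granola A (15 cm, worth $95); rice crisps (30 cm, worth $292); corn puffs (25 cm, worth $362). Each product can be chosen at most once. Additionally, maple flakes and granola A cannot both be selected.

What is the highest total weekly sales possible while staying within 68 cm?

By weekly sales per cm: corn puffs 14.48, barley squares 13.72, rice crisps 9.73 lead.
Taking barley squares + corn puffs: 57 cm used, 801 in weekly sales.
The closest alternative, fruit rings + barley squares, reaches only 755.

801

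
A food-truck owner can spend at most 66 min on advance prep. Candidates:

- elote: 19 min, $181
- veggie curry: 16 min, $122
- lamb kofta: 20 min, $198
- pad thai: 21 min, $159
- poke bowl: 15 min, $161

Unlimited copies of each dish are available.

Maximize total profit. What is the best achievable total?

681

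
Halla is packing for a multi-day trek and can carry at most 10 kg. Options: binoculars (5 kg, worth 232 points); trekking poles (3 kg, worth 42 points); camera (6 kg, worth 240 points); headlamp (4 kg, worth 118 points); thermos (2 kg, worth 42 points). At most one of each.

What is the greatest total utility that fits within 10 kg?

358

The ratio heuristic lands on binoculars + headlamp (350) but leaves 1 kg idle.
Dropping binoculars frees 5 kg; slotting in camera (6 kg) lifts the total to 358 at 10 kg.
An exhaustive check of the 32 subsets confirms 358.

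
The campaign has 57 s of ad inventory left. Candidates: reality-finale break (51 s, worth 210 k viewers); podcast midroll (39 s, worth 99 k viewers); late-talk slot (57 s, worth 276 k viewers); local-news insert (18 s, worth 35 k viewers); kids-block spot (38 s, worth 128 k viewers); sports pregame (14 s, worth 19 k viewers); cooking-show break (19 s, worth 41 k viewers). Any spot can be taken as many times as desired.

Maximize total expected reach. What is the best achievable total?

276

Taking late-talk slot: 57 s used, 276 in expected reach.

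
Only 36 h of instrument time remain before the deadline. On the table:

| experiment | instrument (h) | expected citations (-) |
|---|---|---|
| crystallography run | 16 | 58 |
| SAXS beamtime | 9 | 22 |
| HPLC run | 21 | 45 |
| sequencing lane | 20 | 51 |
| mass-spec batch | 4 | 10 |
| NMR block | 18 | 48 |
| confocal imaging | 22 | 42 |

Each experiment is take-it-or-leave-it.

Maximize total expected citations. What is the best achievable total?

The ratio heuristic lands on crystallography run + NMR block (106) but leaves 2 h idle.
Replace NMR block with sequencing lane: the trade gains 3 net, giving 109 at 36 h.

109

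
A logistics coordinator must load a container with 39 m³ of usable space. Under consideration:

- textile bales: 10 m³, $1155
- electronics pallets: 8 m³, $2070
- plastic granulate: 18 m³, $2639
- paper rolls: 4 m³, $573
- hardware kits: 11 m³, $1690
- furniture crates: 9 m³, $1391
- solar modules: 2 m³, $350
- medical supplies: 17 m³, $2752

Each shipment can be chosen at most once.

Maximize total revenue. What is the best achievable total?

Density check — electronics pallets 258.75, solar modules 175.00, medical supplies 161.88 are the best per m³.
Filling by ratio: electronics pallets + furniture crates + solar modules + medical supplies for 6563, with 3 m³ left unused.
Replace furniture crates with hardware kits: the trade gains 299 net, giving 6862 at 38 m³.
The closest alternative, electronics pallets + paper rolls + furniture crates + medical supplies, reaches only 6786.

6862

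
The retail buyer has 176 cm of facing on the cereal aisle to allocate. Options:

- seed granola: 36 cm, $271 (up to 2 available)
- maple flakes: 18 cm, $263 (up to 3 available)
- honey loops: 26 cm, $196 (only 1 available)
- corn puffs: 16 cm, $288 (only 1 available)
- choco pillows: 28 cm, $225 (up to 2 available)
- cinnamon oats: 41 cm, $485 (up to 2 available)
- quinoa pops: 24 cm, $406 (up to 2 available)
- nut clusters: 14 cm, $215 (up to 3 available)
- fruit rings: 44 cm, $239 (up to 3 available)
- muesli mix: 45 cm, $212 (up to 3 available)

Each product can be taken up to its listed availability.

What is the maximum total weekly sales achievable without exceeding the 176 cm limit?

The ratio heuristic lands on 3×maple flakes + corn puffs + 2×quinoa pops + 3×nut clusters (2534) but leaves 16 cm idle.
Dropping 2×nut clusters frees 28 cm; slotting in cinnamon oats (41 cm) lifts the total to 2589 at 173 cm.
No other feasible combination exceeds 2589.

2589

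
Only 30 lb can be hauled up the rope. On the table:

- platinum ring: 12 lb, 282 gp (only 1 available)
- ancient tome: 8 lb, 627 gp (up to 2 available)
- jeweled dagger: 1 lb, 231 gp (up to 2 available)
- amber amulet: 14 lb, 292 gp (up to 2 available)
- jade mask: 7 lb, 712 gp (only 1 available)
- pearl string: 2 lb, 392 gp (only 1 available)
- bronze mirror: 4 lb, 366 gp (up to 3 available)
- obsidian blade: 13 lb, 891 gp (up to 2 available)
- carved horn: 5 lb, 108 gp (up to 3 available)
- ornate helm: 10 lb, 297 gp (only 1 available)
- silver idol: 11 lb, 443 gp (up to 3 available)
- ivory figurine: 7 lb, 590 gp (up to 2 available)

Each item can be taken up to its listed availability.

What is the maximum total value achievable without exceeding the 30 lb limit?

3254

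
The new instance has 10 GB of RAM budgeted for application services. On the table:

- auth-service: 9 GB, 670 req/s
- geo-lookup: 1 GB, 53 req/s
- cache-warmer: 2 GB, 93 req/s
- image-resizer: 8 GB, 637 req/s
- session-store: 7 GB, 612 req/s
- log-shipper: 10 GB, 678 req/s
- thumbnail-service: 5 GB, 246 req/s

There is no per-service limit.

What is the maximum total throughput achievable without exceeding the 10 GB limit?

771

Taking 3×geo-lookup + session-store: 10 GB used, 771 in throughput.
Nothing else within 10 GB beats 771.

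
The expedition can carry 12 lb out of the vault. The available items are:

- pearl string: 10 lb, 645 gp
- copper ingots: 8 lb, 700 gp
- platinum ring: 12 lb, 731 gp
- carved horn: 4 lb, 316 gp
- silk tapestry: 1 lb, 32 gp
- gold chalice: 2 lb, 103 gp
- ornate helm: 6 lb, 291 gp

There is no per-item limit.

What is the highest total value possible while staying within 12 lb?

Ranking by ratio (value/lb): copper ingots 87.50, carved horn 79.00, pearl string 64.50, platinum ring 60.92.
Best packing: copper ingots + carved horn — 12 lb, 1016 total.
No other feasible combination exceeds 1016.

1016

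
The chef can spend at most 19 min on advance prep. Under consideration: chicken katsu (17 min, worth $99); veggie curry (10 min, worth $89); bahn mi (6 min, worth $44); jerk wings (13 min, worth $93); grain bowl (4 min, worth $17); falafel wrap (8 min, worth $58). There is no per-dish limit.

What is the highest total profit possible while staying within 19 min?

Filling by ratio: veggie curry + bahn mi for 133, with 3 min left unused.
Replace bahn mi with falafel wrap: the trade gains 14 net, giving 147 at 18 min.
Nothing else within 19 min beats 147.

147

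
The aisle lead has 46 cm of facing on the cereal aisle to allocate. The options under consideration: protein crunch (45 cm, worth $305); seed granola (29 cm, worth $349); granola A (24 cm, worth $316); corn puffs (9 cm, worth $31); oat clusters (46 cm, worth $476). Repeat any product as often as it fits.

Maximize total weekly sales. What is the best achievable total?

476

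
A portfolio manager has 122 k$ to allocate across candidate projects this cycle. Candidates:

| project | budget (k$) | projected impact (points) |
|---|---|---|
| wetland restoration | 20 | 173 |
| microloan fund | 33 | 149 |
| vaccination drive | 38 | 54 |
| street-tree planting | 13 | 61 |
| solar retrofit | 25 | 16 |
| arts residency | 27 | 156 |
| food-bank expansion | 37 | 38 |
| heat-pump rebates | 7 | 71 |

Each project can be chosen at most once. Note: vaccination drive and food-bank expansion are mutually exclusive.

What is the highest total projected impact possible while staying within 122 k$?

610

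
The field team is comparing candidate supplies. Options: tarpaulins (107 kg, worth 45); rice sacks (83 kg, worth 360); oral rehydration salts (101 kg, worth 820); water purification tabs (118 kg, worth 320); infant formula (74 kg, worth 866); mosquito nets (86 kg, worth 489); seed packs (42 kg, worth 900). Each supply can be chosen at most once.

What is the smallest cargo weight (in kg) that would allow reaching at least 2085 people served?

199

Minimise kg subject to total people served ≥ 2085.
Taking rice sacks + infant formula + seed packs gives 2126 (≥ 2085) for 199 kg.
Below 199 kg the best achievable stays under 2085.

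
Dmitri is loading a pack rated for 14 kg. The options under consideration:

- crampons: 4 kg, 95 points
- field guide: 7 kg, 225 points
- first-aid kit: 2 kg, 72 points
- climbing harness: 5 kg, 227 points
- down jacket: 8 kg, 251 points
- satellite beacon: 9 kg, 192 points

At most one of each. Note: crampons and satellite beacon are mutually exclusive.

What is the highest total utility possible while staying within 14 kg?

Best packing: field guide + first-aid kit + climbing harness — 14 kg, 524 total.

524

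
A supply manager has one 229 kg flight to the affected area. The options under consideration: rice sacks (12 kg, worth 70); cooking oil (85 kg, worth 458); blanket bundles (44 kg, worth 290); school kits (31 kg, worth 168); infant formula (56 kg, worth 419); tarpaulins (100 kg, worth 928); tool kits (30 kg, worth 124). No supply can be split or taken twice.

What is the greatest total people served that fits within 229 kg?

1709

Taking the top-ratio supplies first gives rice sacks + blanket bundles + infant formula + tarpaulins for 1707 (212 kg).
The 44 kg tied up in blanket bundles is better spent on school kits + tool kits — total rises to 1709 (229 kg).
Next best is rice sacks + blanket bundles + infant formula + tarpaulins at 1707 (212 kg) — short by 2.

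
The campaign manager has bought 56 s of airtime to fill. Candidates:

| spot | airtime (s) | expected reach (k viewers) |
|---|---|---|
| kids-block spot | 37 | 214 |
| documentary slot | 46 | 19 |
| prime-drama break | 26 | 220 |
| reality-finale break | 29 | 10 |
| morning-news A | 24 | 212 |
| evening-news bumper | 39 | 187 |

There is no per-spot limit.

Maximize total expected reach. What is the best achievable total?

440

A density-first pass picks 2×morning-news A — 424 at 48 s.
The 48 s tied up in 2×morning-news A is better spent on 2×prime-drama break — total rises to 440 (52 s).
Nothing else within 56 s beats 440.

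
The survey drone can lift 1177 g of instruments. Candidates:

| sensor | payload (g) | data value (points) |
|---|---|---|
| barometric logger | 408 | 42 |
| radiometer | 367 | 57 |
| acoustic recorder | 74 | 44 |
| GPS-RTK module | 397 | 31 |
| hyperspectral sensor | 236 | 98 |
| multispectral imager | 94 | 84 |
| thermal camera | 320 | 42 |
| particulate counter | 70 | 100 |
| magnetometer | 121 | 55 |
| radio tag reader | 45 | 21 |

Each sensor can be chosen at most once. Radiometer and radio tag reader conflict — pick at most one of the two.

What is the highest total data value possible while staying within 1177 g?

Barometric logger + acoustic recorder + hyperspectral sensor + multispectral imager + particulate counter + magnetometer + radio tag reader uses 1048 of the 1177 g and totals 444.
The spare 129 g is too small for any remaining sensor, and no feasible exchange beats 444.

444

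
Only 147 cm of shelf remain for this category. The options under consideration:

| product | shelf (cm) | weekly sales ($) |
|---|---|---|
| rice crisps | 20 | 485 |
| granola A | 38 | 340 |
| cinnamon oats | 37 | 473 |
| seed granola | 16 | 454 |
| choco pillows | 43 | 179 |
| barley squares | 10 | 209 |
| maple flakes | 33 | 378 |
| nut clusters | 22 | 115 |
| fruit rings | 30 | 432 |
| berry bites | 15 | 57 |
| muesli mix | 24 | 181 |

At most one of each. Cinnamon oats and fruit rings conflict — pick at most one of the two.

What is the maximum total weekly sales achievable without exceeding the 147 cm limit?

Rice crisps + granola A + seed granola + barley squares + maple flakes + fruit rings uses 147 of the 147 cm and totals 2298.
Every other selection either busts 147 cm or breaks a pairing rule or fails to beat 2298.

2298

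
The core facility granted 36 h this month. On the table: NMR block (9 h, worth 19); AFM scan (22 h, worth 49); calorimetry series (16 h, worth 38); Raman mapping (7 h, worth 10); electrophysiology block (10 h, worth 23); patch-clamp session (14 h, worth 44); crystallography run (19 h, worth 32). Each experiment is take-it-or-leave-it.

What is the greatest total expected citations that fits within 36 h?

93

Taking the top-ratio experiments first gives calorimetry series + patch-clamp session for 82 (30 h).
Dropping calorimetry series frees 16 h; slotting in AFM scan (22 h) lifts the total to 93 at 36 h.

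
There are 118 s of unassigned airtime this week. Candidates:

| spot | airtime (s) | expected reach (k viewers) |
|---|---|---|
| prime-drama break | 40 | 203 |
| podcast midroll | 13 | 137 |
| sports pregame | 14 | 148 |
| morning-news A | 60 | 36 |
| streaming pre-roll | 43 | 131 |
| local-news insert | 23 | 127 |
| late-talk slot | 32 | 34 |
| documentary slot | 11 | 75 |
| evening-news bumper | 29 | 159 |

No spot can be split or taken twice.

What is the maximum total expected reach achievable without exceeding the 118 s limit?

722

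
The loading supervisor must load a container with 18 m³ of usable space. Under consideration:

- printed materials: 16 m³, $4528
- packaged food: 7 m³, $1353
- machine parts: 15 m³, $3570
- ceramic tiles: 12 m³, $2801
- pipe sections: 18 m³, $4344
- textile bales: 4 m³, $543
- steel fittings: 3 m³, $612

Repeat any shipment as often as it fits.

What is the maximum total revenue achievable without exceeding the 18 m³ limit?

Printed materials uses 16 of the 18 m³ and totals 4528.
No other feasible combination exceeds 4528.

4528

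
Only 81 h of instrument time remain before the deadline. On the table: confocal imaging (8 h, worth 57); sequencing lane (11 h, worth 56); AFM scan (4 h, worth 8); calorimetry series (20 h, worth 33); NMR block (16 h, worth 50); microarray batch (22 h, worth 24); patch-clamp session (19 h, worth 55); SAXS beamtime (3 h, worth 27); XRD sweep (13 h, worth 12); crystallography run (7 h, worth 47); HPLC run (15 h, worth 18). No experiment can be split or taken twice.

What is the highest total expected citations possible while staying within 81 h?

Ranking by ratio (expected citations/h): SAXS beamtime 9.00, confocal imaging 7.12, crystallography run 6.71.
Confocal imaging + sequencing lane + AFM scan + NMR block + patch-clamp session + SAXS beamtime + XRD sweep + crystallography run uses 81 of the 81 h and totals 312.

312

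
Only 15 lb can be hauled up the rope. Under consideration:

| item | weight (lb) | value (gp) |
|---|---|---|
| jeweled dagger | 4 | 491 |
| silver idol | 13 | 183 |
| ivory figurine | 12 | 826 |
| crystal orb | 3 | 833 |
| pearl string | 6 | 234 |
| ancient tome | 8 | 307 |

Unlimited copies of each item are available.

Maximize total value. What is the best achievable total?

4165

By value per lb: crystal orb 277.67, jeweled dagger 122.75, ivory figurine 68.83, pearl string 39.00 lead.
5×crystal orb uses 15 of the 15 lb and totals 4165.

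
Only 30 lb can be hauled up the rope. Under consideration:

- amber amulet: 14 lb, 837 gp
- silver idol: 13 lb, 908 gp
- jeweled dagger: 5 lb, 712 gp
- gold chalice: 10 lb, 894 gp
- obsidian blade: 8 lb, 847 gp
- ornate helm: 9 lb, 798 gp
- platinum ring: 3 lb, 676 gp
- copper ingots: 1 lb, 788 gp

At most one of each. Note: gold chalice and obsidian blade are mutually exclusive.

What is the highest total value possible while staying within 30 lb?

3931

Silver idol + jeweled dagger + obsidian blade + platinum ring + copper ingots uses 30 of the 30 lb and totals 3931.
Runner-up jeweled dagger + gold chalice + ornate helm + platinum ring + copper ingots tops out at 3868.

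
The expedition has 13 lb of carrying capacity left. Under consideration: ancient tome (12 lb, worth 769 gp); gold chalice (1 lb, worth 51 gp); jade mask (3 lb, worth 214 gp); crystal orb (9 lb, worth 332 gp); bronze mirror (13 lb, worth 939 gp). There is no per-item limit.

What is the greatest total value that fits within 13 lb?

939

Density check — bronze mirror 72.23, jade mask 71.33, ancient tome 64.08, gold chalice 51.00 are the best per lb.
Bronze mirror uses 13 of the 13 lb and totals 939.
Every other selection either busts 13 lb or fails to beat 939.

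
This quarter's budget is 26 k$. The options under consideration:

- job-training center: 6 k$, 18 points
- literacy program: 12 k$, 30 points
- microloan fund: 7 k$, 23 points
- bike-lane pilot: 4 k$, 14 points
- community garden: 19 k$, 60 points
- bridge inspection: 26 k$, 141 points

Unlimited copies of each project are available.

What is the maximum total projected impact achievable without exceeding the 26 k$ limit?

Ranking by ratio (projected impact/k$): bridge inspection 5.42, bike-lane pilot 3.50, microloan fund 3.29, community garden 3.16.
Best packing: bridge inspection — 26 k$, 141 total.

141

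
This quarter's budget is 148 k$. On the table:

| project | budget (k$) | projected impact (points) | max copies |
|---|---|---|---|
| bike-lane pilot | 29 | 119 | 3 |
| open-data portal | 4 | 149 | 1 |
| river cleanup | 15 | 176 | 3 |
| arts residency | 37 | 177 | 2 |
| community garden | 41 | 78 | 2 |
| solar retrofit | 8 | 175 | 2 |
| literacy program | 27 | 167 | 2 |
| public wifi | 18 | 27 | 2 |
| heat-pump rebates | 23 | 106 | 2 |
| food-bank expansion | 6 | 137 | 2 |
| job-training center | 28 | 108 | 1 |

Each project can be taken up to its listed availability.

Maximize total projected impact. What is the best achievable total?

Ranking by ratio (projected impact/k$): open-data portal 37.25, food-bank expansion 22.83, solar retrofit 21.88, river cleanup 11.73.
Taking the top-ratio projects first gives open-data portal + 3×river cleanup + 2×solar retrofit + 2×literacy program + 2×food-bank expansion for 1635 (131 k$).
The 27 k$ tied up in literacy program is better spent on arts residency — total rises to 1645 (141 k$).

1645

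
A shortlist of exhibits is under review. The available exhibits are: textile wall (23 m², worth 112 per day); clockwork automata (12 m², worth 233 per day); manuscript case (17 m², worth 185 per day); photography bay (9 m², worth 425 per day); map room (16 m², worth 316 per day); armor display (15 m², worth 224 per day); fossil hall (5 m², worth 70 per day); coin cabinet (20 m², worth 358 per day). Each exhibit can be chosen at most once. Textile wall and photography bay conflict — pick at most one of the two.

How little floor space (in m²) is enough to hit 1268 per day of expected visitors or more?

Look for the lowest-floor combination reaching 1268.
clockwork automata + photography bay + map room + armor display + fossil hall reaches 1268 using 57 m².
Any bundle with less than 57 m² falls short of 1268.

57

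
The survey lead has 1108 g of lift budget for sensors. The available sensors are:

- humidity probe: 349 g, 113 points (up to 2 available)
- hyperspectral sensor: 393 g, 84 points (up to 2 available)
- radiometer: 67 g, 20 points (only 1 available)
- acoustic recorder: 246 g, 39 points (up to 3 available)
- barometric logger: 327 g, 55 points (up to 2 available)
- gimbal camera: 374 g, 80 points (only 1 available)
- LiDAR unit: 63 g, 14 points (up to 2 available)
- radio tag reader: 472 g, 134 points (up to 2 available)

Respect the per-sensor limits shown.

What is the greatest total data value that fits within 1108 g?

Taking the top-ratio sensors first gives 2×humidity probe + radiometer + 2×LiDAR unit for 274 (891 g).
Dropping radiometer and 2×LiDAR unit frees 193 g; slotting in hyperspectral sensor (393 g) lifts the total to 310 at 1091 g.
Nothing else within 1108 g beats 310.

310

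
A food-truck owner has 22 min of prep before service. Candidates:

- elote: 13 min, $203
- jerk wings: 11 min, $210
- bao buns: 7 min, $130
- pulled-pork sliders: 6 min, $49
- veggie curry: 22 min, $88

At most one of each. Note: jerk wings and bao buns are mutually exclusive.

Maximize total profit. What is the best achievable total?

333

Best packing: elote + bao buns — 20 min, 333 total.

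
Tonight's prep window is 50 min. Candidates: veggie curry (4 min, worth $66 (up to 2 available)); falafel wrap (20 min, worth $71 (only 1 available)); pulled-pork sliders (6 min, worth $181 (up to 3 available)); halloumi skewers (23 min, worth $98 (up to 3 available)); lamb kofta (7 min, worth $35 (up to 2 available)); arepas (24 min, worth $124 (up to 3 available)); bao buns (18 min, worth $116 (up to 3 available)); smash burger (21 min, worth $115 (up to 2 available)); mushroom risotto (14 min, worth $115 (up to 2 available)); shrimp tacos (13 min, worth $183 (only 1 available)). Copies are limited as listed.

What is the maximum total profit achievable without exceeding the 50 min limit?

907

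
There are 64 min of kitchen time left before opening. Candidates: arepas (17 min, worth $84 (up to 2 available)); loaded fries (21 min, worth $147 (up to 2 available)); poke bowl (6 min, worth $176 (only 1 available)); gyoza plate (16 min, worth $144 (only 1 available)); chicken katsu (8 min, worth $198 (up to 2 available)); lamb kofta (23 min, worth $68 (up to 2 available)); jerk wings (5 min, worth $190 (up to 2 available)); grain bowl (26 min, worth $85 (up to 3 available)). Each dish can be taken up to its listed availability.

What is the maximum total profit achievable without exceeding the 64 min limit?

By profit per min: jerk wings 38.00, poke bowl 29.33, chicken katsu 24.75 lead.
Taking the top-ratio dishes first gives poke bowl + gyoza plate + 2×chicken katsu + 2×jerk wings for 1096 (48 min).
The 16 min tied up in gyoza plate is better spent on loaded fries — total rises to 1099 (53 min).
That's the maximum — no swap from here does better than 1099.

1099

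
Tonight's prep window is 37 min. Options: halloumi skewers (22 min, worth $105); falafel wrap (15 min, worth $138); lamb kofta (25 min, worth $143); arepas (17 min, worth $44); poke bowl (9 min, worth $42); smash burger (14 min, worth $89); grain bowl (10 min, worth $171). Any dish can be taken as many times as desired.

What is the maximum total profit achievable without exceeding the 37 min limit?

513

By profit per min: grain bowl 17.10, falafel wrap 9.20, smash burger 6.36 lead.
Best packing: 3×grain bowl — 30 min, 513 total.
Every other selection either busts 37 min or fails to beat 513.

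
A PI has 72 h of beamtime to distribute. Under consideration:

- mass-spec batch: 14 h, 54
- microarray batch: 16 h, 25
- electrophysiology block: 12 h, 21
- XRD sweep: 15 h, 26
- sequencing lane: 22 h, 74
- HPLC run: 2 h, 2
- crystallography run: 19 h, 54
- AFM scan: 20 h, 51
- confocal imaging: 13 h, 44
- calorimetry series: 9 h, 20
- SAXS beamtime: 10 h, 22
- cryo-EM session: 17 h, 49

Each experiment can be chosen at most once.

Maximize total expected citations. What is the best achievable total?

Filling by ratio: mass-spec batch + sequencing lane + HPLC run + confocal imaging + cryo-EM session for 223, with 4 h left unused.
Replace HPLC run and confocal imaging with crystallography run: the trade gains 8 net, giving 231 at 72 h.
The closest alternative, mass-spec batch + sequencing lane + HPLC run + crystallography run + confocal imaging, reaches only 228.

231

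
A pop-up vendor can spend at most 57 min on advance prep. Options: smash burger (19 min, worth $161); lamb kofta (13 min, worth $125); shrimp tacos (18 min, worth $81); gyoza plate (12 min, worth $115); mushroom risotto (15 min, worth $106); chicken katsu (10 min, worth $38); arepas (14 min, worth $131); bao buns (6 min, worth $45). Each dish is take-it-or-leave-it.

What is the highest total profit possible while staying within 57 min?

477

Ranking by ratio (profit/min): lamb kofta 9.62, gyoza plate 9.58, arepas 9.36, smash burger 8.47.
Filling by ratio: lamb kofta + gyoza plate + chicken katsu + arepas + bao buns for 454, with 2 min left unused.
Dropping chicken katsu and bao buns frees 16 min; slotting in mushroom risotto (15 min) lifts the total to 477 at 54 min.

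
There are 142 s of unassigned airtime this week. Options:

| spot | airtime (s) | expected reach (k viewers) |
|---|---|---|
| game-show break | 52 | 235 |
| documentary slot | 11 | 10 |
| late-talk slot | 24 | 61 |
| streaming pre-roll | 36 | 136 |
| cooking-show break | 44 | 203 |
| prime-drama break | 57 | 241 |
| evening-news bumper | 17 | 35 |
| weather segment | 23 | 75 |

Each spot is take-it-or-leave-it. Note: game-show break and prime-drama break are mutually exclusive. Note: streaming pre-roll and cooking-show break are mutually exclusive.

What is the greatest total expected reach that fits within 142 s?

554

Best packing: cooking-show break + prime-drama break + evening-news bumper + weather segment — 141 s, 554 total.
Nothing else feasible within 142 s beats 554.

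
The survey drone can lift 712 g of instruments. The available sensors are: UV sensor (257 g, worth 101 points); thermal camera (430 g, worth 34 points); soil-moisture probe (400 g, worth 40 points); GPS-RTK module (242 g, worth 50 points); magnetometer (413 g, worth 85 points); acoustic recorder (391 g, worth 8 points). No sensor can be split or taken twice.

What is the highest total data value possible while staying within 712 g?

A density-first pass picks UV sensor + GPS-RTK module — 151 at 499 g.
The 242 g tied up in GPS-RTK module is better spent on magnetometer — total rises to 186 (670 g).
Runner-up UV sensor + GPS-RTK module tops out at 151.

186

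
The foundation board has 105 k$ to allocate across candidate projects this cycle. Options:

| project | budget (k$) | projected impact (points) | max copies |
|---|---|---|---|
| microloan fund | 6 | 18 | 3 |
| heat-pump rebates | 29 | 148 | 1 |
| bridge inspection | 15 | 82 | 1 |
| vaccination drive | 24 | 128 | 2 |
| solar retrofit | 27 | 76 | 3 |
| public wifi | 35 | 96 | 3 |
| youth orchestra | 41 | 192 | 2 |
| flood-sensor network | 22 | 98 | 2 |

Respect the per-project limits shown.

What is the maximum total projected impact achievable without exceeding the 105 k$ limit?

Greedy by ratio would take 2×microloan fund + heat-pump rebates + bridge inspection + 2×vaccination drive: 104 k$ used, total 522.
The 41 k$ tied up in 2×microloan fund and heat-pump rebates is better spent on youth orchestra — total rises to 530 (104 k$).
That's the maximum — no swap from here does better than 530.

530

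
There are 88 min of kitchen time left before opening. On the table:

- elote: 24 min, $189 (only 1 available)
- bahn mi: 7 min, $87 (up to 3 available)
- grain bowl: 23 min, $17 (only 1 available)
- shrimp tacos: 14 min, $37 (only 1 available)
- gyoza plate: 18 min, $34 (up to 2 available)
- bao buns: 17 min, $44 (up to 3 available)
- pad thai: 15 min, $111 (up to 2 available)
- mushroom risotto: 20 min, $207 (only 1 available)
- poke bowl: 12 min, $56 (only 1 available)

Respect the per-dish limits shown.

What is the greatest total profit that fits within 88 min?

By profit per min: bahn mi 12.43, mushroom risotto 10.35, elote 7.88, pad thai 7.40 lead.
Filling by ratio: elote + 3×bahn mi + pad thai + mushroom risotto for 768, with 8 min left unused.
The 7 min tied up in bahn mi is better spent on pad thai — total rises to 792 (88 min).

792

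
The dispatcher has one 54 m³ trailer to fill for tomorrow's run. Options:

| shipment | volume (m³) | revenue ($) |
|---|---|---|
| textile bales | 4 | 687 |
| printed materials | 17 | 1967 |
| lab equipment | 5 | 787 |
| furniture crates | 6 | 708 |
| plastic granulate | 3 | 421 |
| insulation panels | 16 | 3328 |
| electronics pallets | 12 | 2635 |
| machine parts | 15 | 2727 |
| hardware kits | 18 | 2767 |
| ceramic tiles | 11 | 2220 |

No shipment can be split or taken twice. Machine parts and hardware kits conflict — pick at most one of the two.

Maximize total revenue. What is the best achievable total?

10910

By revenue per m³: electronics pallets 219.58, insulation panels 208.00, ceramic tiles 201.82 lead.
The ratio ordering already packs tightly: insulation panels + electronics pallets + machine parts + ceramic tiles, 54 m³, 10910.
That's the maximum — no feasible swap from here does better than 10910.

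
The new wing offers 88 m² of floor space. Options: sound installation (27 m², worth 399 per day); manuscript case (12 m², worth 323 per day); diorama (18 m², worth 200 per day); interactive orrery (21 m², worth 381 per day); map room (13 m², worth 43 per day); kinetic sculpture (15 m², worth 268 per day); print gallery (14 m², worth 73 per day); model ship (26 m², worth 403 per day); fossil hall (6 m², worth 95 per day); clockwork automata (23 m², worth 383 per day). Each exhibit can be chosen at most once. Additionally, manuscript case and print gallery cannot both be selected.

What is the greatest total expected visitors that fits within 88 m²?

Greedy by ratio would take manuscript case + interactive orrery + kinetic sculpture + fossil hall + clockwork automata: 77 m² used, total 1450.
The 15 m² tied up in kinetic sculpture is better spent on model ship — total rises to 1585 (88 m²).

1585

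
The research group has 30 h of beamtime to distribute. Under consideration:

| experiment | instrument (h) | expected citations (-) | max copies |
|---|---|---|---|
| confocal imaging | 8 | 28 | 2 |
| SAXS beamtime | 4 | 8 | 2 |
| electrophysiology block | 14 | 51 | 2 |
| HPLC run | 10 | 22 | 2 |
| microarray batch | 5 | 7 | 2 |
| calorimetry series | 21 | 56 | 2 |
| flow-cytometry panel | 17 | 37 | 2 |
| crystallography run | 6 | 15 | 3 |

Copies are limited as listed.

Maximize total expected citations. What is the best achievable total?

A density-first pass picks 2×electrophysiology block — 102 at 28 h.
Dropping electrophysiology block frees 14 h; slotting in 2×confocal imaging (16 h) lifts the total to 107 at 30 h.
That's the maximum — no swap from here does better than 107.

107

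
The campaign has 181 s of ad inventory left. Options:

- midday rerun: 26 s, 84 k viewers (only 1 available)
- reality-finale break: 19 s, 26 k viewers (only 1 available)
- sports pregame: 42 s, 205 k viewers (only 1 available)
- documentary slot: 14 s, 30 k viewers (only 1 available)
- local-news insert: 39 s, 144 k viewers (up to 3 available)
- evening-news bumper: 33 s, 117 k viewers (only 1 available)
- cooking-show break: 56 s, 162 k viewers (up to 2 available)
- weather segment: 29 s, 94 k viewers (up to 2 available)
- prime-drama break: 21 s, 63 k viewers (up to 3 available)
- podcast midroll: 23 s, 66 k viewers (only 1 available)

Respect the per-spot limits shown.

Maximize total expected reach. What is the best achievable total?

700

Sports pregame + 3×local-news insert + prime-drama break uses 180 of the 181 s and totals 700.
That's the maximum — no swap from here does better than 700.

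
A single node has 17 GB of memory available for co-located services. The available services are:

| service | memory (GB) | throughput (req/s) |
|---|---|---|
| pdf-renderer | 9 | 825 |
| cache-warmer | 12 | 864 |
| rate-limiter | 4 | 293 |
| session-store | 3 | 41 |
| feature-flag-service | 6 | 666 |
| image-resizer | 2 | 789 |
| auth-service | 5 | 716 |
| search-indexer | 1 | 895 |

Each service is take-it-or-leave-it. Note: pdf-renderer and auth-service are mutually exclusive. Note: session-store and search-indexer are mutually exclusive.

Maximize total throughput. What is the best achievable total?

3066

Density check — search-indexer 895.00, image-resizer 394.50, auth-service 143.20, feature-flag-service 111.00 are the best per GB.
Best packing: feature-flag-service + image-resizer + auth-service + search-indexer — 14 GB, 3066 total.
Nothing else feasible within 17 GB beats 3066.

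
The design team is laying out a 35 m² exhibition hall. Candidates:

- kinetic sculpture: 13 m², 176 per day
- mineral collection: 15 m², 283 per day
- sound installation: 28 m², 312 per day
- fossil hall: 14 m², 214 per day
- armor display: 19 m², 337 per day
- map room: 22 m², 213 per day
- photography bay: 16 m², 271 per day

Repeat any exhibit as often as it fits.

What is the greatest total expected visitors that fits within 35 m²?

620

Density check — mineral collection 18.87, armor display 17.74, photography bay 16.94 are the best per m².
A density-first pass picks 2×mineral collection — 566 at 30 m².
Dropping mineral collection frees 15 m²; slotting in armor display (19 m²) lifts the total to 620 at 34 m².
Nothing else within 35 m² beats 620.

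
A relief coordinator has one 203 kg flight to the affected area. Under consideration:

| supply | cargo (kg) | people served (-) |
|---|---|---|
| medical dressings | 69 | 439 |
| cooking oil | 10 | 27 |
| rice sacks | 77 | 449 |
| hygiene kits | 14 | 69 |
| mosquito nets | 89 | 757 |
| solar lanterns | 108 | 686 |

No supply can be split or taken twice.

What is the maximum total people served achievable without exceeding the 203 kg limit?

Taking the top-ratio supplies first gives medical dressings + cooking oil + hygiene kits + mosquito nets for 1292 (182 kg).
The 93 kg tied up in medical dressings and cooking oil and hygiene kits is better spent on solar lanterns — total rises to 1443 (197 kg).

1443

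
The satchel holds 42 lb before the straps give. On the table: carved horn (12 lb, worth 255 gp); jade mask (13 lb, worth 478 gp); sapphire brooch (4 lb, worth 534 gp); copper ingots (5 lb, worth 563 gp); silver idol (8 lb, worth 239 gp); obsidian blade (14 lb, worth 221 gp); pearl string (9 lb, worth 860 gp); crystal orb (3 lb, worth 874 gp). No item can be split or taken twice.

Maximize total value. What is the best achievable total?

3548

Best packing: jade mask + sapphire brooch + copper ingots + silver idol + pearl string + crystal orb — 42 lb, 3548 total.
That's the maximum — no swap from here does better than 3548.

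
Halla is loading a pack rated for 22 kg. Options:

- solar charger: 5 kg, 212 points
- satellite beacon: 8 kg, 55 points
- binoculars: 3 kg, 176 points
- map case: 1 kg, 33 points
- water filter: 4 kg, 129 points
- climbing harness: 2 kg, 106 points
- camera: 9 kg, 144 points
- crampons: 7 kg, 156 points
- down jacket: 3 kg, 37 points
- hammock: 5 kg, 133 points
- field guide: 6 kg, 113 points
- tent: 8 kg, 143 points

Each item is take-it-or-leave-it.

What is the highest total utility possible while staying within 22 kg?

812

Greedy by ratio would take solar charger + binoculars + map case + water filter + climbing harness + hammock: 20 kg used, total 789.
The 5 kg tied up in hammock is better spent on crampons — total rises to 812 (22 kg).
An exhaustive check of the 4096 subsets confirms 812.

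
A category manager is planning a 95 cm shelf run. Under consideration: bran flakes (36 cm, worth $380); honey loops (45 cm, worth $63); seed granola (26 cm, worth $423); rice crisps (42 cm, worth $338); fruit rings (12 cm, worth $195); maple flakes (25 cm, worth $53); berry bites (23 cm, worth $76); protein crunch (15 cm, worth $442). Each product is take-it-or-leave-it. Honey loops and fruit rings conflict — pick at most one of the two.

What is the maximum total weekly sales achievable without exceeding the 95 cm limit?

1440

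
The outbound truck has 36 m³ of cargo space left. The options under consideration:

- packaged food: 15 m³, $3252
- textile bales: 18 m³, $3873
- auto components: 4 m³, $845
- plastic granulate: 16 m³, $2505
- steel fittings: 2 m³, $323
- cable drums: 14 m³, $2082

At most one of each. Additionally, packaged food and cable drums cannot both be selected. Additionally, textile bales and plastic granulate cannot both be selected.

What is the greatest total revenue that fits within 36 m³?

7448

Taking packaged food + textile bales + steel fittings: 35 m³ used, 7448 in revenue.
Every other selection either busts 36 m³ or breaks a pairing rule or fails to beat 7448.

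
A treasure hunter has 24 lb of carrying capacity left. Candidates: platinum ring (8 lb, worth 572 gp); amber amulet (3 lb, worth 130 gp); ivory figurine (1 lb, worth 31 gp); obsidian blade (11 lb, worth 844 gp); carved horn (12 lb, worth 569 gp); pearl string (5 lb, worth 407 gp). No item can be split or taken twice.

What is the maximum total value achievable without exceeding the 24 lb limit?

By value per lb: pearl string 81.40, obsidian blade 76.73, platinum ring 71.50 lead.
Best packing: platinum ring + obsidian blade + pearl string — 24 lb, 1823 total.
Next best is platinum ring + amber amulet + ivory figurine + obsidian blade at 1577 (23 lb) — short by 246.

1823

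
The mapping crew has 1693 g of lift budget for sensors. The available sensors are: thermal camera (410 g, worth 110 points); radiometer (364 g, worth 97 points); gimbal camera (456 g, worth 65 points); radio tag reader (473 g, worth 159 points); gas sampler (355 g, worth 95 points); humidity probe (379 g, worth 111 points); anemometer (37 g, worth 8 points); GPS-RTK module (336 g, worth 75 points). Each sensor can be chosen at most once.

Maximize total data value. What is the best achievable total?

485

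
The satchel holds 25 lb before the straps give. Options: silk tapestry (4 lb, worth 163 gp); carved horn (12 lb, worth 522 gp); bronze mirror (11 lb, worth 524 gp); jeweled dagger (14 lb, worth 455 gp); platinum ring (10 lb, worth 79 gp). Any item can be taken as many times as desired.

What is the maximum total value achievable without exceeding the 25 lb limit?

1048

Taking 2×bronze mirror: 22 lb used, 1048 in value.
Nothing else within 25 lb beats 1048.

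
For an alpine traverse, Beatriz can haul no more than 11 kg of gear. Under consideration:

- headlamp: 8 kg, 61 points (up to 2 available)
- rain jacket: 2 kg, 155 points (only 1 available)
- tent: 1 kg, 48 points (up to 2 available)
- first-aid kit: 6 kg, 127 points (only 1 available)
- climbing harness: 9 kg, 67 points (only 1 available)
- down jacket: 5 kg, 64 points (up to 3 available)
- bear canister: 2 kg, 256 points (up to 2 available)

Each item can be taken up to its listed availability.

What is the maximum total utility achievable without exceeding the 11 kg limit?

763

Rain jacket + 2×tent + 2×bear canister uses 8 of the 11 kg and totals 763.
The spare 3 kg is too small for any remaining item, and no exchange beats 763.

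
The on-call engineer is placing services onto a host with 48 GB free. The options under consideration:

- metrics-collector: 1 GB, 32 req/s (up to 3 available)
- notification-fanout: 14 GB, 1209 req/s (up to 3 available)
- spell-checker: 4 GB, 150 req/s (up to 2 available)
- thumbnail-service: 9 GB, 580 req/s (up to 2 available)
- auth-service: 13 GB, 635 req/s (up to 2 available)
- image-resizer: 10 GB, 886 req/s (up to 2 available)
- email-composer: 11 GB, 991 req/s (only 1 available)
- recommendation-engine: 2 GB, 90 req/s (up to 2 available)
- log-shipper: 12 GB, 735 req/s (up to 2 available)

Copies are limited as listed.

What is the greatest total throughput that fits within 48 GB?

4190

Density check — email-composer 90.09, image-resizer 88.60, notification-fanout 86.36, thumbnail-service 64.44 are the best per GB.
Taking the top-ratio services first gives metrics-collector + notification-fanout + 2×image-resizer + email-composer + recommendation-engine for 4094 (48 GB).
Dropping metrics-collector and email-composer and recommendation-engine frees 14 GB; slotting in notification-fanout (14 GB) lifts the total to 4190 at 48 GB.
Nothing else within 48 GB beats 4190.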